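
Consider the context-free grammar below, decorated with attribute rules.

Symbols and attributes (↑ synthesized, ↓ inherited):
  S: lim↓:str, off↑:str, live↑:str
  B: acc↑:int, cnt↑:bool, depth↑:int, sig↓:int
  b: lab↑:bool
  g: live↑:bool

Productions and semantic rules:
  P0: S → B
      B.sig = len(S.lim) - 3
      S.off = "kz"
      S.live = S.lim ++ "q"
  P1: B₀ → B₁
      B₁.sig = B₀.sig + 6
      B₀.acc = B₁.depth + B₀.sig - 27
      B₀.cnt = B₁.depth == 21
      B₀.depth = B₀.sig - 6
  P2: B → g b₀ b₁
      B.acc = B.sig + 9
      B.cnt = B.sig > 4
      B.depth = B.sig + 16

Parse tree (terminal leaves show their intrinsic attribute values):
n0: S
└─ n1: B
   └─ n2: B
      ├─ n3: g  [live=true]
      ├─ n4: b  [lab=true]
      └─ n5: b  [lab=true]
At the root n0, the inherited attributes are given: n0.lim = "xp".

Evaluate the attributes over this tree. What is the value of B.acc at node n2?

14

1. n0.lim = "xp"  [given at root]
2. n1.sig = -1  [len(S.lim) - 3]
3. n2.sig = 5  [B₀.sig + 6]
4. n3.live = true  [terminal]
5. n4.lab = true  [terminal]
6. n5.lab = true  [terminal]
7. n2.acc = 14  [B.sig + 9]
8. n2.cnt = true  [B.sig > 4]
9. n2.depth = 21  [B.sig + 16]
10. n1.acc = -7  [B₁.depth + B₀.sig - 27]
11. n1.cnt = true  [B₁.depth == 21]
12. n1.depth = -7  [B₀.sig - 6]
13. n0.off = "kz"  ["kz"]
14. n0.live = "xpq"  [S.lim ++ "q"]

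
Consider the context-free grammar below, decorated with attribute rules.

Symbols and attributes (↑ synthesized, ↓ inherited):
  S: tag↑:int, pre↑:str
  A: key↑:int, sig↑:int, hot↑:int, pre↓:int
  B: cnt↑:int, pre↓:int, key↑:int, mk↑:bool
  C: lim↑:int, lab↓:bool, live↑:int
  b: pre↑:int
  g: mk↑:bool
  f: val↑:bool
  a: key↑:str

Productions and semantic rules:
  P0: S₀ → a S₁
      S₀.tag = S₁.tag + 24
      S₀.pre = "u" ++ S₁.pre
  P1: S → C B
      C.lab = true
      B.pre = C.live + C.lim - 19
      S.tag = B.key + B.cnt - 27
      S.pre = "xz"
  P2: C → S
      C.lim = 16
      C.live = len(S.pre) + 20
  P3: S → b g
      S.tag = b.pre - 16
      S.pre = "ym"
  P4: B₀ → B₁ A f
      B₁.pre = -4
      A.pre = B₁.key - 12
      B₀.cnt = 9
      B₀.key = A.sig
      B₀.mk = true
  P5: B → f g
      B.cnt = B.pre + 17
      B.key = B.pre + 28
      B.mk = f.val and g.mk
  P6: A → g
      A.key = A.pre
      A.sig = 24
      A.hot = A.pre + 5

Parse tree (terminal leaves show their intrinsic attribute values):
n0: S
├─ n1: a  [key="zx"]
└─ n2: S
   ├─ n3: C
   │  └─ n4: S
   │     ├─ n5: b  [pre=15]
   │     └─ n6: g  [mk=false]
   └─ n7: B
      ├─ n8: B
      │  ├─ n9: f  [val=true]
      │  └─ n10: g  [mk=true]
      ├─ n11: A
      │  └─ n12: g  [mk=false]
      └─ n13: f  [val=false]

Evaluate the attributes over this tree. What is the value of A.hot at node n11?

17

1. n1.key = "zx"  [terminal]
2. n3.lab = true  [true]
3. n5.pre = 15  [terminal]
4. n6.mk = false  [terminal]
5. n4.tag = -1  [b.pre - 16]
6. n4.pre = "ym"  ["ym"]
7. n3.lim = 16  [16]
8. n3.live = 22  [len(S.pre) + 20]
9. n7.pre = 19  [C.live + C.lim - 19]
10. n8.pre = -4  [-4]
11. n9.val = true  [terminal]
12. n10.mk = true  [terminal]
13. n8.cnt = 13  [B.pre + 17]
14. n8.key = 24  [B.pre + 28]
15. n8.mk = true  [f.val and g.mk]
16. n11.pre = 12  [B₁.key - 12]
17. n12.mk = false  [terminal]
18. n11.key = 12  [A.pre]
19. n11.sig = 24  [24]
20. n11.hot = 17  [A.pre + 5]
21. n13.val = false  [terminal]
22. n7.cnt = 9  [9]
23. n7.key = 24  [A.sig]
24. n7.mk = true  [true]
25. n2.tag = 6  [B.key + B.cnt - 27]
26. n2.pre = "xz"  ["xz"]
27. n0.tag = 30  [S₁.tag + 24]
28. n0.pre = "uxz"  ["u" ++ S₁.pre]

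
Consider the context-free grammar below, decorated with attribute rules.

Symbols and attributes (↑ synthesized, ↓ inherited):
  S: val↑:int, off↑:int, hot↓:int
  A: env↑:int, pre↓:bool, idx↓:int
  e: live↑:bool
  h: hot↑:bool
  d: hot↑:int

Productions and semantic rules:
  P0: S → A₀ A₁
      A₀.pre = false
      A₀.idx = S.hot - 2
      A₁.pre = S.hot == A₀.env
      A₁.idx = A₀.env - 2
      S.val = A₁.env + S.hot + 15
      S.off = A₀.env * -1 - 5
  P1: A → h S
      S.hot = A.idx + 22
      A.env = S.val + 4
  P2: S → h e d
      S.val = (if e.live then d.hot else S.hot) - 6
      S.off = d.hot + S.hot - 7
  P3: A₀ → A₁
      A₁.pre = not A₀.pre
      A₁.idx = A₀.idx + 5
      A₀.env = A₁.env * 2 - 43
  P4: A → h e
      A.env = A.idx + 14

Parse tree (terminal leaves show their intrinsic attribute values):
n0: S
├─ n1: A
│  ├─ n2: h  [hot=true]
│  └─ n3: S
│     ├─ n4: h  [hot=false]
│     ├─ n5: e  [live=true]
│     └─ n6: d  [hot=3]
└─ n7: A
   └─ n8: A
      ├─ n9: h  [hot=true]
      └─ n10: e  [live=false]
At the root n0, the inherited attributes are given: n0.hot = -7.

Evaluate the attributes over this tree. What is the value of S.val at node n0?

1

1. n0.hot = -7  [given at root]
2. n1.pre = false  [false]
3. n1.idx = -9  [S.hot - 2]
4. n2.hot = true  [terminal]
5. n3.hot = 13  [A.idx + 22]
6. n4.hot = false  [terminal]
7. n5.live = true  [terminal]
8. n6.hot = 3  [terminal]
9. n3.val = -3  [(if e.live then d.hot else S.hot) - 6]
10. n3.off = 9  [d.hot + S.hot - 7]
11. n1.env = 1  [S.val + 4]
12. n7.pre = false  [S.hot == A₀.env]
13. n7.idx = -1  [A₀.env - 2]
14. n8.pre = true  [not A₀.pre]
15. n8.idx = 4  [A₀.idx + 5]
16. n9.hot = true  [terminal]
17. n10.live = false  [terminal]
18. n8.env = 18  [A.idx + 14]
19. n7.env = -7  [A₁.env * 2 - 43]
20. n0.val = 1  [A₁.env + S.hot + 15]
21. n0.off = -6  [A₀.env * -1 - 5]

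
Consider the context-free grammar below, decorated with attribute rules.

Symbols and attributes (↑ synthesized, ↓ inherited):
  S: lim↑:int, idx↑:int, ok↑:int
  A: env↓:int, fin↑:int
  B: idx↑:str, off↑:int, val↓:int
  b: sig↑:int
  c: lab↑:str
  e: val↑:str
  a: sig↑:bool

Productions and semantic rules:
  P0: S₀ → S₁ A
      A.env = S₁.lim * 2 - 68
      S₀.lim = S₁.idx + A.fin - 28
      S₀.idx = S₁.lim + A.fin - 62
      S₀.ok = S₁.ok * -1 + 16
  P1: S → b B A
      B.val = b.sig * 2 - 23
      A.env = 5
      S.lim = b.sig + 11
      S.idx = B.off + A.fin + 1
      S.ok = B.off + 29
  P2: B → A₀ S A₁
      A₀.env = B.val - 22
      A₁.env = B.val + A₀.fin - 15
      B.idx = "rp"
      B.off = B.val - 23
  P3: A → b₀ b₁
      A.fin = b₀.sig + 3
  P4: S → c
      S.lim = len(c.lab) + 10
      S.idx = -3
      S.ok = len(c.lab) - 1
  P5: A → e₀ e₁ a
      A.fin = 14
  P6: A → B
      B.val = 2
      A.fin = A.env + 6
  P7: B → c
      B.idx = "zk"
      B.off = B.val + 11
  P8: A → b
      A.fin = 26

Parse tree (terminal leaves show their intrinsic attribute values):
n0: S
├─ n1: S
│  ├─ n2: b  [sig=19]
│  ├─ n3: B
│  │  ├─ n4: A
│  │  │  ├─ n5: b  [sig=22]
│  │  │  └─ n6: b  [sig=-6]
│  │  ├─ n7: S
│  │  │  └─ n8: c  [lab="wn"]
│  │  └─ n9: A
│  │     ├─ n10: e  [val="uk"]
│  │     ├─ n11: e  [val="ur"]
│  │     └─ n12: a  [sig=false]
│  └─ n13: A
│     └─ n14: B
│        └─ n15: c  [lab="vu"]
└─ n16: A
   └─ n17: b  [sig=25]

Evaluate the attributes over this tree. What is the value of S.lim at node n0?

2

1. n2.sig = 19  [terminal]
2. n3.val = 15  [b.sig * 2 - 23]
3. n4.env = -7  [B.val - 22]
4. n5.sig = 22  [terminal]
5. n6.sig = -6  [terminal]
6. n4.fin = 25  [b₀.sig + 3]
7. n8.lab = "wn"  [terminal]
8. n7.lim = 12  [len(c.lab) + 10]
9. n7.idx = -3  [-3]
10. n7.ok = 1  [len(c.lab) - 1]
11. n9.env = 25  [B.val + A₀.fin - 15]
12. n10.val = "uk"  [terminal]
13. n11.val = "ur"  [terminal]
14. n12.sig = false  [terminal]
15. n9.fin = 14  [14]
16. n3.idx = "rp"  ["rp"]
17. n3.off = -8  [B.val - 23]
18. n13.env = 5  [5]
19. n14.val = 2  [2]
20. n15.lab = "vu"  [terminal]
21. n14.idx = "zk"  ["zk"]
22. n14.off = 13  [B.val + 11]
23. n13.fin = 11  [A.env + 6]
24. n1.lim = 30  [b.sig + 11]
25. n1.idx = 4  [B.off + A.fin + 1]
26. n1.ok = 21  [B.off + 29]
27. n16.env = -8  [S₁.lim * 2 - 68]
28. n17.sig = 25  [terminal]
29. n16.fin = 26  [26]
30. n0.lim = 2  [S₁.idx + A.fin - 28]
31. n0.idx = -6  [S₁.lim + A.fin - 62]
32. n0.ok = -5  [S₁.ok * -1 + 16]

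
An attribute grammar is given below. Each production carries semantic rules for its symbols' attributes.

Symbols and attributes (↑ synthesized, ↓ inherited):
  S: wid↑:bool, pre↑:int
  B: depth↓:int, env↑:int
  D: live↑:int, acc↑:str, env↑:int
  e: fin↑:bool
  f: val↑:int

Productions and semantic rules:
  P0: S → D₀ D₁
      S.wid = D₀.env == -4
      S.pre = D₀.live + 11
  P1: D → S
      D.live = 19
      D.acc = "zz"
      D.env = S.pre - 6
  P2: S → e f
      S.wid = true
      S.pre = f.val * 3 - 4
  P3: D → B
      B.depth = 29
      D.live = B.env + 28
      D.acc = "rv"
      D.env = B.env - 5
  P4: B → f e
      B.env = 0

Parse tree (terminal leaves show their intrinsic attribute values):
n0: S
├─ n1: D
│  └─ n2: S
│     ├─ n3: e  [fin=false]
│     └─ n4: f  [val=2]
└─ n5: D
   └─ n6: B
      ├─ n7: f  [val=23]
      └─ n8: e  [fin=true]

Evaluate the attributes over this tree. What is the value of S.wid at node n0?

1. n3.fin = false  [terminal]
2. n4.val = 2  [terminal]
3. n2.wid = true  [true]
4. n2.pre = 2  [f.val * 3 - 4]
5. n1.live = 19  [19]
6. n1.acc = "zz"  ["zz"]
7. n1.env = -4  [S.pre - 6]
8. n6.depth = 29  [29]
9. n7.val = 23  [terminal]
10. n8.fin = true  [terminal]
11. n6.env = 0  [0]
12. n5.live = 28  [B.env + 28]
13. n5.acc = "rv"  ["rv"]
14. n5.env = -5  [B.env - 5]
15. n0.wid = true  [D₀.env == -4]
16. n0.pre = 30  [D₀.live + 11]

true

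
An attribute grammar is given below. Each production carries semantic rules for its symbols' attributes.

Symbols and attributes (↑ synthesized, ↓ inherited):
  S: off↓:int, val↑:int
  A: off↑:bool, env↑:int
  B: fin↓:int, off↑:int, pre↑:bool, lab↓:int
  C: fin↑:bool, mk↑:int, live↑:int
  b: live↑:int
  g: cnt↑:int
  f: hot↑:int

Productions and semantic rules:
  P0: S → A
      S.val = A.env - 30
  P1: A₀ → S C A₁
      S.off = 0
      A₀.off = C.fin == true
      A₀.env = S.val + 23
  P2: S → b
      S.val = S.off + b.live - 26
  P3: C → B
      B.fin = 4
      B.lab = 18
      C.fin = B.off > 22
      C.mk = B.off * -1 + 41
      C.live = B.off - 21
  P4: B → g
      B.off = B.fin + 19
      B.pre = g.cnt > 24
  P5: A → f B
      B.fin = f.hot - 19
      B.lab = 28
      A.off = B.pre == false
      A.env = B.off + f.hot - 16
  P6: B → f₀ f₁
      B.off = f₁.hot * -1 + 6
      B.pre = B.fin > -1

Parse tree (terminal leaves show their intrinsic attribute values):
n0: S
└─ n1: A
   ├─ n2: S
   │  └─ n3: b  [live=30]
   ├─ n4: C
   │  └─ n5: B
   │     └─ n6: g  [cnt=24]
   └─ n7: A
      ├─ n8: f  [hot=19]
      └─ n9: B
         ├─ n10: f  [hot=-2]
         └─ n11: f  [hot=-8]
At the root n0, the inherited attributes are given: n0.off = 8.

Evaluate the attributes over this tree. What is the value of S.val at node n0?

-3

1. n0.off = 8  [given at root]
2. n2.off = 0  [0]
3. n3.live = 30  [terminal]
4. n2.val = 4  [S.off + b.live - 26]
5. n5.fin = 4  [4]
6. n5.lab = 18  [18]
7. n6.cnt = 24  [terminal]
8. n5.off = 23  [B.fin + 19]
9. n5.pre = false  [g.cnt > 24]
10. n4.fin = true  [B.off > 22]
11. n4.mk = 18  [B.off * -1 + 41]
12. n4.live = 2  [B.off - 21]
13. n8.hot = 19  [terminal]
14. n9.fin = 0  [f.hot - 19]
15. n9.lab = 28  [28]
16. n10.hot = -2  [terminal]
17. n11.hot = -8  [terminal]
18. n9.off = 14  [f₁.hot * -1 + 6]
19. n9.pre = true  [B.fin > -1]
20. n7.off = false  [B.pre == false]
21. n7.env = 17  [B.off + f.hot - 16]
22. n1.off = true  [C.fin == true]
23. n1.env = 27  [S.val + 23]
24. n0.val = -3  [A.env - 30]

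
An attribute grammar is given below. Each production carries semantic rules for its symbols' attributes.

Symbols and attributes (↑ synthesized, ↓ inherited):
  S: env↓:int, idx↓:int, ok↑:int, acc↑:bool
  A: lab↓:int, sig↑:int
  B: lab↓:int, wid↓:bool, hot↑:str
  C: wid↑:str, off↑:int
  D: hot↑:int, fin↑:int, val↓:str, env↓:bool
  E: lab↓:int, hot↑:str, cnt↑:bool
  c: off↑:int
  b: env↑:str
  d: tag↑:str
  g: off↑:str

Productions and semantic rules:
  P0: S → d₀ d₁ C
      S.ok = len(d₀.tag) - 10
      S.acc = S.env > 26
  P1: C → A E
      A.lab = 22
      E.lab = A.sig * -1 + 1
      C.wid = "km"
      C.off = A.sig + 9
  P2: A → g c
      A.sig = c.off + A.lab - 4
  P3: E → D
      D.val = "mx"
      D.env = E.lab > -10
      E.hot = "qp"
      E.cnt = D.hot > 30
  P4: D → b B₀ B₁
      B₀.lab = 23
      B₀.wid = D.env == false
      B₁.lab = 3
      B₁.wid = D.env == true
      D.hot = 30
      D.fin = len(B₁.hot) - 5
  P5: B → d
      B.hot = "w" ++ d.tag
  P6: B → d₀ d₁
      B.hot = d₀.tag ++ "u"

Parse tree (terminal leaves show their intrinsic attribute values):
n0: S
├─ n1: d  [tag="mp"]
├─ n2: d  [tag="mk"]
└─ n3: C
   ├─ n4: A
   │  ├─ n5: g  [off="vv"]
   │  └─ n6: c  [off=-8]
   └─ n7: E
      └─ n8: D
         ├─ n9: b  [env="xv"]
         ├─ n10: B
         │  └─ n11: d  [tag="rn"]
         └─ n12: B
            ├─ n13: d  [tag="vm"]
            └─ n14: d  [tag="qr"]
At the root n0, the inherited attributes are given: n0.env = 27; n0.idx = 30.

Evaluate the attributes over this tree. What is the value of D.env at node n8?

1. n0.env = 27  [given at root]
2. n0.idx = 30  [given at root]
3. n1.tag = "mp"  [terminal]
4. n2.tag = "mk"  [terminal]
5. n4.lab = 22  [22]
6. n5.off = "vv"  [terminal]
7. n6.off = -8  [terminal]
8. n4.sig = 10  [c.off + A.lab - 4]
9. n7.lab = -9  [A.sig * -1 + 1]
10. n8.val = "mx"  ["mx"]
11. n8.env = true  [E.lab > -10]
12. n9.env = "xv"  [terminal]
13. n10.lab = 23  [23]
14. n10.wid = false  [D.env == false]
15. n11.tag = "rn"  [terminal]
16. n10.hot = "wrn"  ["w" ++ d.tag]
17. n12.lab = 3  [3]
18. n12.wid = true  [D.env == true]
19. n13.tag = "vm"  [terminal]
20. n14.tag = "qr"  [terminal]
21. n12.hot = "vmu"  [d₀.tag ++ "u"]
22. n8.hot = 30  [30]
23. n8.fin = -2  [len(B₁.hot) - 5]
24. n7.hot = "qp"  ["qp"]
25. n7.cnt = false  [D.hot > 30]
26. n3.wid = "km"  ["km"]
27. n3.off = 19  [A.sig + 9]
28. n0.ok = -8  [len(d₀.tag) - 10]
29. n0.acc = true  [S.env > 26]

true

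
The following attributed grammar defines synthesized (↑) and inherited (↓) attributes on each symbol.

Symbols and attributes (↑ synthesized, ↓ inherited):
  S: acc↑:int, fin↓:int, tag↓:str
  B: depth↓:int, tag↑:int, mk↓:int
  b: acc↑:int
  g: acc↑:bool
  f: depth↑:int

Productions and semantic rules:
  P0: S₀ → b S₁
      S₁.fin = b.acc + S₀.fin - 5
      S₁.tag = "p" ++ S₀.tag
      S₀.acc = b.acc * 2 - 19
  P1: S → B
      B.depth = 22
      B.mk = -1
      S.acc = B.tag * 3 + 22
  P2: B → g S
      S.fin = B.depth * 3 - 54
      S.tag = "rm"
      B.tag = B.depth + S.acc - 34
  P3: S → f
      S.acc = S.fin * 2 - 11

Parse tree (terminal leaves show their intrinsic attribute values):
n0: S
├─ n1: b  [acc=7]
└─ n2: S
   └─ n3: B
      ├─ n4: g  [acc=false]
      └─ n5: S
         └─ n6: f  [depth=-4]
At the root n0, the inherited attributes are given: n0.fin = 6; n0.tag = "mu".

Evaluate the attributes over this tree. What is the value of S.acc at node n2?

25

1. n0.fin = 6  [given at root]
2. n0.tag = "mu"  [given at root]
3. n1.acc = 7  [terminal]
4. n2.fin = 8  [b.acc + S₀.fin - 5]
5. n2.tag = "pmu"  ["p" ++ S₀.tag]
6. n3.depth = 22  [22]
7. n3.mk = -1  [-1]
8. n4.acc = false  [terminal]
9. n5.fin = 12  [B.depth * 3 - 54]
10. n5.tag = "rm"  ["rm"]
11. n6.depth = -4  [terminal]
12. n5.acc = 13  [S.fin * 2 - 11]
13. n3.tag = 1  [B.depth + S.acc - 34]
14. n2.acc = 25  [B.tag * 3 + 22]
15. n0.acc = -5  [b.acc * 2 - 19]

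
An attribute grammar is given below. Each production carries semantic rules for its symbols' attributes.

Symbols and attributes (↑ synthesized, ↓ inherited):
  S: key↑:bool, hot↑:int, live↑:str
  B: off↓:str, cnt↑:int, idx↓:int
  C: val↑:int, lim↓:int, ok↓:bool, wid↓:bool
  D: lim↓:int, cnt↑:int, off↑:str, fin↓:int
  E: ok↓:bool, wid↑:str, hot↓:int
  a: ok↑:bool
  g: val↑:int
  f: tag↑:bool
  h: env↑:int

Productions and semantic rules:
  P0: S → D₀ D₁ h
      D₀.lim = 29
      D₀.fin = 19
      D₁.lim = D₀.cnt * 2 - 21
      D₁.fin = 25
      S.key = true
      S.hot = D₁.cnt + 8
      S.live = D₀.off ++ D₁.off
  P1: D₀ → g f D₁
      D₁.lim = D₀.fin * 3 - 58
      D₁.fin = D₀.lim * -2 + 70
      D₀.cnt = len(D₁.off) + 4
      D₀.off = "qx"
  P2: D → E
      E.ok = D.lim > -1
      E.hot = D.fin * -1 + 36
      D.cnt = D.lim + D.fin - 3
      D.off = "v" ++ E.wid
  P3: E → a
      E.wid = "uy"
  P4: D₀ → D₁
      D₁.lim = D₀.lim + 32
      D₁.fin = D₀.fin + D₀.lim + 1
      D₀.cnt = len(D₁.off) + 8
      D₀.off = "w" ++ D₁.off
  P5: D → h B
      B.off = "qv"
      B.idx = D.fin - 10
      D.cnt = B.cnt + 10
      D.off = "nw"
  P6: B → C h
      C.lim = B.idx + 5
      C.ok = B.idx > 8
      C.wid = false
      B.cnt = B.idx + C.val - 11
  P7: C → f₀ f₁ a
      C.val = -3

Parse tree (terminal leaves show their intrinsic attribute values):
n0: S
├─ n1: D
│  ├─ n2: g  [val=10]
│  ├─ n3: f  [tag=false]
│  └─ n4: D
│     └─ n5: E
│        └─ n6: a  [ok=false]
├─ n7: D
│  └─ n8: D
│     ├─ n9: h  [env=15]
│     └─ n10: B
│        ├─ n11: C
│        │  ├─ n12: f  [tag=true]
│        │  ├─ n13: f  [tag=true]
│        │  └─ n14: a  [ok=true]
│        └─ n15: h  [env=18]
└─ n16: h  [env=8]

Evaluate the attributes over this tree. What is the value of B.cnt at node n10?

1. n1.lim = 29  [29]
2. n1.fin = 19  [19]
3. n2.val = 10  [terminal]
4. n3.tag = false  [terminal]
5. n4.lim = -1  [D₀.fin * 3 - 58]
6. n4.fin = 12  [D₀.lim * -2 + 70]
7. n5.ok = false  [D.lim > -1]
8. n5.hot = 24  [D.fin * -1 + 36]
9. n6.ok = false  [terminal]
10. n5.wid = "uy"  ["uy"]
11. n4.cnt = 8  [D.lim + D.fin - 3]
12. n4.off = "vuy"  ["v" ++ E.wid]
13. n1.cnt = 7  [len(D₁.off) + 4]
14. n1.off = "qx"  ["qx"]
15. n7.lim = -7  [D₀.cnt * 2 - 21]
16. n7.fin = 25  [25]
17. n8.lim = 25  [D₀.lim + 32]
18. n8.fin = 19  [D₀.fin + D₀.lim + 1]
19. n9.env = 15  [terminal]
20. n10.off = "qv"  ["qv"]
21. n10.idx = 9  [D.fin - 10]
22. n11.lim = 14  [B.idx + 5]
23. n11.ok = true  [B.idx > 8]
24. n11.wid = false  [false]
25. n12.tag = true  [terminal]
26. n13.tag = true  [terminal]
27. n14.ok = true  [terminal]
28. n11.val = -3  [-3]
29. n15.env = 18  [terminal]
30. n10.cnt = -5  [B.idx + C.val - 11]
31. n8.cnt = 5  [B.cnt + 10]
32. n8.off = "nw"  ["nw"]
33. n7.cnt = 10  [len(D₁.off) + 8]
34. n7.off = "wnw"  ["w" ++ D₁.off]
35. n16.env = 8  [terminal]
36. n0.key = true  [true]
37. n0.hot = 18  [D₁.cnt + 8]
38. n0.live = "qxwnw"  [D₀.off ++ D₁.off]

-5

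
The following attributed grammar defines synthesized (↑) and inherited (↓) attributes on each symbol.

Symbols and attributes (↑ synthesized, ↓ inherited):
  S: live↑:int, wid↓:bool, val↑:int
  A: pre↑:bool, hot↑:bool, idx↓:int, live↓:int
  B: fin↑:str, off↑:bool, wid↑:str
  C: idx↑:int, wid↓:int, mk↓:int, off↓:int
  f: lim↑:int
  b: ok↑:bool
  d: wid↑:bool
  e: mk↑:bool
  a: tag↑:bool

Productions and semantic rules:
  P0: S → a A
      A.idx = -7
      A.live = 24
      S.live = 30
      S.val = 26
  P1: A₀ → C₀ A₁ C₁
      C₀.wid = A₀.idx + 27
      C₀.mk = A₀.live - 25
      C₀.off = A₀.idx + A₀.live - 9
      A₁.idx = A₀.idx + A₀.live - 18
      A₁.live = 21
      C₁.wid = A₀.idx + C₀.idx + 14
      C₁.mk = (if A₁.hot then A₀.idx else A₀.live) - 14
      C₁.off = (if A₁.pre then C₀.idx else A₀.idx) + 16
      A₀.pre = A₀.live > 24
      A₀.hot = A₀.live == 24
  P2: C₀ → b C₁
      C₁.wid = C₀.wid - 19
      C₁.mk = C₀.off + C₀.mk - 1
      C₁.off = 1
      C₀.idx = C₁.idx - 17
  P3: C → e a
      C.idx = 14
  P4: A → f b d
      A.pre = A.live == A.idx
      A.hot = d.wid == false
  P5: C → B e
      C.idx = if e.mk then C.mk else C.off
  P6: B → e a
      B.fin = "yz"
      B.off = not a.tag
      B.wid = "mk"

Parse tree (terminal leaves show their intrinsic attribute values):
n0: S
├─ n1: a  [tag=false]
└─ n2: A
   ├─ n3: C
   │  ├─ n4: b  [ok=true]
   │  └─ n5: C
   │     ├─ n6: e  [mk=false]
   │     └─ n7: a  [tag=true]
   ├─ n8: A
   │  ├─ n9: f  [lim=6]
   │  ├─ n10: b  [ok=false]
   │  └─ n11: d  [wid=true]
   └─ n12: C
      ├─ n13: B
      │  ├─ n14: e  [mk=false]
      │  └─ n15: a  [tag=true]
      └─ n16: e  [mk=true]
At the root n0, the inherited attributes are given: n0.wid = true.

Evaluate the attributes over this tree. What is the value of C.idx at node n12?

1. n0.wid = true  [given at root]
2. n1.tag = false  [terminal]
3. n2.idx = -7  [-7]
4. n2.live = 24  [24]
5. n3.wid = 20  [A₀.idx + 27]
6. n3.mk = -1  [A₀.live - 25]
7. n3.off = 8  [A₀.idx + A₀.live - 9]
8. n4.ok = true  [terminal]
9. n5.wid = 1  [C₀.wid - 19]
10. n5.mk = 6  [C₀.off + C₀.mk - 1]
11. n5.off = 1  [1]
12. n6.mk = false  [terminal]
13. n7.tag = true  [terminal]
14. n5.idx = 14  [14]
15. n3.idx = -3  [C₁.idx - 17]
16. n8.idx = -1  [A₀.idx + A₀.live - 18]
17. n8.live = 21  [21]
18. n9.lim = 6  [terminal]
19. n10.ok = false  [terminal]
20. n11.wid = true  [terminal]
21. n8.pre = false  [A.live == A.idx]
22. n8.hot = false  [d.wid == false]
23. n12.wid = 4  [A₀.idx + C₀.idx + 14]
24. n12.mk = 10  [(if A₁.hot then A₀.idx else A₀.live) - 14]
25. n12.off = 9  [(if A₁.pre then C₀.idx else A₀.idx) + 16]
26. n14.mk = false  [terminal]
27. n15.tag = true  [terminal]
28. n13.fin = "yz"  ["yz"]
29. n13.off = false  [not a.tag]
30. n13.wid = "mk"  ["mk"]
31. n16.mk = true  [terminal]
32. n12.idx = 10  [if e.mk then C.mk else C.off]
33. n2.pre = false  [A₀.live > 24]
34. n2.hot = true  [A₀.live == 24]
35. n0.live = 30  [30]
36. n0.val = 26  [26]

10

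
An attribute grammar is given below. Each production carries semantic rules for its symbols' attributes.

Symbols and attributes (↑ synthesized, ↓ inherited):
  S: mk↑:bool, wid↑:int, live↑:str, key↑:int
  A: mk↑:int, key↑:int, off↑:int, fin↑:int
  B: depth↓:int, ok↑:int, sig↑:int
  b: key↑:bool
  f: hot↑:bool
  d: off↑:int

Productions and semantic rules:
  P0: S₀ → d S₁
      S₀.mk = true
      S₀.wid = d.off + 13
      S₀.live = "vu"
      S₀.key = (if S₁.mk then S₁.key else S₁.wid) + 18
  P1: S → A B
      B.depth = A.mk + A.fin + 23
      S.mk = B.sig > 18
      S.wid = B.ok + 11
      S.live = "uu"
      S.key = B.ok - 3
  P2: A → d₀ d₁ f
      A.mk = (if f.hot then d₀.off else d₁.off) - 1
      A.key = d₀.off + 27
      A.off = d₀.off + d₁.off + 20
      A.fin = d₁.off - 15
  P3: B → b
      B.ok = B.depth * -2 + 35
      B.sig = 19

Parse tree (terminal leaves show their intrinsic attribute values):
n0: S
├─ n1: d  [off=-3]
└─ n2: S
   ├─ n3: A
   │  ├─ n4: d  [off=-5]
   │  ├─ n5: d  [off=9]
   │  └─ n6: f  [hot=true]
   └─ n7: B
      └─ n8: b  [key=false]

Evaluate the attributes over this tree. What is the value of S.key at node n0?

1. n1.off = -3  [terminal]
2. n4.off = -5  [terminal]
3. n5.off = 9  [terminal]
4. n6.hot = true  [terminal]
5. n3.mk = -6  [(if f.hot then d₀.off else d₁.off) - 1]
6. n3.key = 22  [d₀.off + 27]
7. n3.off = 24  [d₀.off + d₁.off + 20]
8. n3.fin = -6  [d₁.off - 15]
9. n7.depth = 11  [A.mk + A.fin + 23]
10. n8.key = false  [terminal]
11. n7.ok = 13  [B.depth * -2 + 35]
12. n7.sig = 19  [19]
13. n2.mk = true  [B.sig > 18]
14. n2.wid = 24  [B.ok + 11]
15. n2.live = "uu"  ["uu"]
16. n2.key = 10  [B.ok - 3]
17. n0.mk = true  [true]
18. n0.wid = 10  [d.off + 13]
19. n0.live = "vu"  ["vu"]
20. n0.key = 28  [(if S₁.mk then S₁.key else S₁.wid) + 18]

28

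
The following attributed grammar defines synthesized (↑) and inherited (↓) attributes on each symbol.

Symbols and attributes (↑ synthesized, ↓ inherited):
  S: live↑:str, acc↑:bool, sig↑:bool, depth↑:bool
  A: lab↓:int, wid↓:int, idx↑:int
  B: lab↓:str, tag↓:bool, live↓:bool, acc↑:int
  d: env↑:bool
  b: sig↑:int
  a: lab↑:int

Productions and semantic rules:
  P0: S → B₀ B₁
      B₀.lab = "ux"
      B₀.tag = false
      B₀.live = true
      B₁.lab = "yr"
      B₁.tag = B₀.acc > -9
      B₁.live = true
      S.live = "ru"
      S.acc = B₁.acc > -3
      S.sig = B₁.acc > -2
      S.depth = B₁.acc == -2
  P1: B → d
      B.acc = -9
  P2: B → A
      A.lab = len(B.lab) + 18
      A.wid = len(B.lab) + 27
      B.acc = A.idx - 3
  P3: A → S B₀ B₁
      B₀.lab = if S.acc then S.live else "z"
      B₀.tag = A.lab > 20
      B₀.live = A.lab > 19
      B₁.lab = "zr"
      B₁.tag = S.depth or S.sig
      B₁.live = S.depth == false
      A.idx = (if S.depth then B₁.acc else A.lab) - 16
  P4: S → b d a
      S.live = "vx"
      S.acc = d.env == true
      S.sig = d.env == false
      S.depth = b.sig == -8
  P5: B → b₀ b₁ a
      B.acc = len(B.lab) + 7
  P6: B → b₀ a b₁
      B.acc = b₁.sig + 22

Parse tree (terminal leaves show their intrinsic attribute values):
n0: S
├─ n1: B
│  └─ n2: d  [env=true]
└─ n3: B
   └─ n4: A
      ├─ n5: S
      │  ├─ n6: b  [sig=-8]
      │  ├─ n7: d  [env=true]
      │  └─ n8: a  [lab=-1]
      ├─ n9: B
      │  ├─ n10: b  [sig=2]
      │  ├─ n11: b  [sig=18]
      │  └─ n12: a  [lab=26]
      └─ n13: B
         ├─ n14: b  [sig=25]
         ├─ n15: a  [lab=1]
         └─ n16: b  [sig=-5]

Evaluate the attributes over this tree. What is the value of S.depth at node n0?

true

1. n1.lab = "ux"  ["ux"]
2. n1.tag = false  [false]
3. n1.live = true  [true]
4. n2.env = true  [terminal]
5. n1.acc = -9  [-9]
6. n3.lab = "yr"  ["yr"]
7. n3.tag = false  [B₀.acc > -9]
8. n3.live = true  [true]
9. n4.lab = 20  [len(B.lab) + 18]
10. n4.wid = 29  [len(B.lab) + 27]
11. n6.sig = -8  [terminal]
12. n7.env = true  [terminal]
13. n8.lab = -1  [terminal]
14. n5.live = "vx"  ["vx"]
15. n5.acc = true  [d.env == true]
16. n5.sig = false  [d.env == false]
17. n5.depth = true  [b.sig == -8]
18. n9.lab = "vx"  [if S.acc then S.live else "z"]
19. n9.tag = false  [A.lab > 20]
20. n9.live = true  [A.lab > 19]
21. n10.sig = 2  [terminal]
22. n11.sig = 18  [terminal]
23. n12.lab = 26  [terminal]
24. n9.acc = 9  [len(B.lab) + 7]
25. n13.lab = "zr"  ["zr"]
26. n13.tag = true  [S.depth or S.sig]
27. n13.live = false  [S.depth == false]
28. n14.sig = 25  [terminal]
29. n15.lab = 1  [terminal]
30. n16.sig = -5  [terminal]
31. n13.acc = 17  [b₁.sig + 22]
32. n4.idx = 1  [(if S.depth then B₁.acc else A.lab) - 16]
33. n3.acc = -2  [A.idx - 3]
34. n0.live = "ru"  ["ru"]
35. n0.acc = true  [B₁.acc > -3]
36. n0.sig = false  [B₁.acc > -2]
37. n0.depth = true  [B₁.acc == -2]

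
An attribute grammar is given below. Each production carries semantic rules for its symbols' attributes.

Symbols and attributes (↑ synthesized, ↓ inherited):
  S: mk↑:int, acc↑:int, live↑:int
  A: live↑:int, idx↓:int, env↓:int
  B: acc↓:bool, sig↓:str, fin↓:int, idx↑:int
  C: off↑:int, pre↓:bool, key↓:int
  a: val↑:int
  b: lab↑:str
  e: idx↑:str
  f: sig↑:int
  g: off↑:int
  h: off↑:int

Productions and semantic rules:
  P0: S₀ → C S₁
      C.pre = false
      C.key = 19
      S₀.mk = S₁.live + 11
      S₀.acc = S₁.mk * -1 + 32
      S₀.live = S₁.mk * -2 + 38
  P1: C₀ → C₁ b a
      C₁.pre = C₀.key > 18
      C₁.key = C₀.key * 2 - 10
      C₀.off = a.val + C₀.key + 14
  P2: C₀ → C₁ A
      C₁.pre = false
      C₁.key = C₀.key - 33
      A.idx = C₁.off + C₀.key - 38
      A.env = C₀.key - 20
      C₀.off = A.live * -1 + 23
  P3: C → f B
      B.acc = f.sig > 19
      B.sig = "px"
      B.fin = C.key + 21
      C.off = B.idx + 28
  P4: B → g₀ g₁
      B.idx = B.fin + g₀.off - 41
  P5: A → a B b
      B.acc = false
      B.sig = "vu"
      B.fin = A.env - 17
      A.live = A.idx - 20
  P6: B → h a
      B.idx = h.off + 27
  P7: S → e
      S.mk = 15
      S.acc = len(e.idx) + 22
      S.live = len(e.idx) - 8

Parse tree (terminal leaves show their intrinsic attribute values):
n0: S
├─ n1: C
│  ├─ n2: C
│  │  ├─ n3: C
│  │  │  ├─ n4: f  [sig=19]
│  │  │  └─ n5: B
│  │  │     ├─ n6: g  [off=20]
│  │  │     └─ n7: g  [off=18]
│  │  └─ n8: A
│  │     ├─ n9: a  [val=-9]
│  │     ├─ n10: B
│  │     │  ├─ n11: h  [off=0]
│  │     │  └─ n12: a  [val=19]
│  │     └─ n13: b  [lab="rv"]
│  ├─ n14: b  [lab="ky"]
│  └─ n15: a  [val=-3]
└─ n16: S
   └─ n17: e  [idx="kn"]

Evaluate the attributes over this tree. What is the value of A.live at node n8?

-7

1. n1.pre = false  [false]
2. n1.key = 19  [19]
3. n2.pre = true  [C₀.key > 18]
4. n2.key = 28  [C₀.key * 2 - 10]
5. n3.pre = false  [false]
6. n3.key = -5  [C₀.key - 33]
7. n4.sig = 19  [terminal]
8. n5.acc = false  [f.sig > 19]
9. n5.sig = "px"  ["px"]
10. n5.fin = 16  [C.key + 21]
11. n6.off = 20  [terminal]
12. n7.off = 18  [terminal]
13. n5.idx = -5  [B.fin + g₀.off - 41]
14. n3.off = 23  [B.idx + 28]
15. n8.idx = 13  [C₁.off + C₀.key - 38]
16. n8.env = 8  [C₀.key - 20]
17. n9.val = -9  [terminal]
18. n10.acc = false  [false]
19. n10.sig = "vu"  ["vu"]
20. n10.fin = -9  [A.env - 17]
21. n11.off = 0  [terminal]
22. n12.val = 19  [terminal]
23. n10.idx = 27  [h.off + 27]
24. n13.lab = "rv"  [terminal]
25. n8.live = -7  [A.idx - 20]
26. n2.off = 30  [A.live * -1 + 23]
27. n14.lab = "ky"  [terminal]
28. n15.val = -3  [terminal]
29. n1.off = 30  [a.val + C₀.key + 14]
30. n17.idx = "kn"  [terminal]
31. n16.mk = 15  [15]
32. n16.acc = 24  [len(e.idx) + 22]
33. n16.live = -6  [len(e.idx) - 8]
34. n0.mk = 5  [S₁.live + 11]
35. n0.acc = 17  [S₁.mk * -1 + 32]
36. n0.live = 8  [S₁.mk * -2 + 38]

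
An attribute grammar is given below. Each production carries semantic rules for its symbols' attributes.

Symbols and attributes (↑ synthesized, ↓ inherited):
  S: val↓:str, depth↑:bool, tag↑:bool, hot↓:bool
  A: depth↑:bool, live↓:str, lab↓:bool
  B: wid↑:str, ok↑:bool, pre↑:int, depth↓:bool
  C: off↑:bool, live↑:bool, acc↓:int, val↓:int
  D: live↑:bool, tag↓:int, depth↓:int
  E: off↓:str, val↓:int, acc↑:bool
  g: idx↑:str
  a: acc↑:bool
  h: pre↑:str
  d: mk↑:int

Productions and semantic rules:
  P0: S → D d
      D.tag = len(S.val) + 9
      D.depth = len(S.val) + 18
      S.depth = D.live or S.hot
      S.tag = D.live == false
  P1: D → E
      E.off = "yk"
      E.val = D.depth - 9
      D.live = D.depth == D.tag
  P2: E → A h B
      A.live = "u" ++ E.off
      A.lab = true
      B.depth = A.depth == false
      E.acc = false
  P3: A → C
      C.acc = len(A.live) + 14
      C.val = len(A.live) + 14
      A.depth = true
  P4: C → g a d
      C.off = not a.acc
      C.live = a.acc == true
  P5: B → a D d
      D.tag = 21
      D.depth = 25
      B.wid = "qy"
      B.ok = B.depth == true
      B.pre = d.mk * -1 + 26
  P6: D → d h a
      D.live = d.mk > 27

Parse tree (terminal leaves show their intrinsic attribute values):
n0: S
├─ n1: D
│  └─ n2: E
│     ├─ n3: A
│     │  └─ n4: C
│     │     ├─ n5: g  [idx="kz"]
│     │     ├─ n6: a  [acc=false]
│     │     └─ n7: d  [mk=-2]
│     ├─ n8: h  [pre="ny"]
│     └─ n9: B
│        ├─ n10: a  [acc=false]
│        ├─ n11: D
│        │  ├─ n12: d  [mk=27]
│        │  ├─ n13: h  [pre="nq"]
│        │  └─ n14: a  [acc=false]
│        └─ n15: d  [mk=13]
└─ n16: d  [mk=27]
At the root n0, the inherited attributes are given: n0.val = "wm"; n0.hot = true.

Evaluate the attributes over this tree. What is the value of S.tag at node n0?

1. n0.val = "wm"  [given at root]
2. n0.hot = true  [given at root]
3. n1.tag = 11  [len(S.val) + 9]
4. n1.depth = 20  [len(S.val) + 18]
5. n2.off = "yk"  ["yk"]
6. n2.val = 11  [D.depth - 9]
7. n3.live = "uyk"  ["u" ++ E.off]
8. n3.lab = true  [true]
9. n4.acc = 17  [len(A.live) + 14]
10. n4.val = 17  [len(A.live) + 14]
11. n5.idx = "kz"  [terminal]
12. n6.acc = false  [terminal]
13. n7.mk = -2  [terminal]
14. n4.off = true  [not a.acc]
15. n4.live = false  [a.acc == true]
16. n3.depth = true  [true]
17. n8.pre = "ny"  [terminal]
18. n9.depth = false  [A.depth == false]
19. n10.acc = false  [terminal]
20. n11.tag = 21  [21]
21. n11.depth = 25  [25]
22. n12.mk = 27  [terminal]
23. n13.pre = "nq"  [terminal]
24. n14.acc = false  [terminal]
25. n11.live = false  [d.mk > 27]
26. n15.mk = 13  [terminal]
27. n9.wid = "qy"  ["qy"]
28. n9.ok = false  [B.depth == true]
29. n9.pre = 13  [d.mk * -1 + 26]
30. n2.acc = false  [false]
31. n1.live = false  [D.depth == D.tag]
32. n16.mk = 27  [terminal]
33. n0.depth = true  [D.live or S.hot]
34. n0.tag = true  [D.live == false]

true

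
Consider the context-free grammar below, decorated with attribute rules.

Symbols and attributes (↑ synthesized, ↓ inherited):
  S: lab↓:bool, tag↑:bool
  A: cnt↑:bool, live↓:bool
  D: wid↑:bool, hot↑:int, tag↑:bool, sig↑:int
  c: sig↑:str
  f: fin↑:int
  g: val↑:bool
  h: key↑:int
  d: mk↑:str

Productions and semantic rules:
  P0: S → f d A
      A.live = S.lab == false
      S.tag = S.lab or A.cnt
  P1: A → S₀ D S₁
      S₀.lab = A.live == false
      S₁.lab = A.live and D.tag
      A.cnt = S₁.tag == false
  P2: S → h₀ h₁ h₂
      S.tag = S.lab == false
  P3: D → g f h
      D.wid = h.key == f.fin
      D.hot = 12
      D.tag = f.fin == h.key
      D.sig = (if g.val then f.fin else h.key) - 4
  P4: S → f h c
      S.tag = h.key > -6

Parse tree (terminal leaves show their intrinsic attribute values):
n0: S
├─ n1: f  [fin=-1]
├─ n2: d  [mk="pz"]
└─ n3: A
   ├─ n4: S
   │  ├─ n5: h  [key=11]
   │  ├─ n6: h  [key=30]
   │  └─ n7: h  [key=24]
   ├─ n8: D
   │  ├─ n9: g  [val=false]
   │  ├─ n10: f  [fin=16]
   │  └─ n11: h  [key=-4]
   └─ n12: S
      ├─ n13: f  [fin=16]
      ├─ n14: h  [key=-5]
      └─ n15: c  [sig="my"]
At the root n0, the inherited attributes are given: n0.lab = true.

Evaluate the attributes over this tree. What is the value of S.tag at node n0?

true

1. n0.lab = true  [given at root]
2. n1.fin = -1  [terminal]
3. n2.mk = "pz"  [terminal]
4. n3.live = false  [S.lab == false]
5. n4.lab = true  [A.live == false]
6. n5.key = 11  [terminal]
7. n6.key = 30  [terminal]
8. n7.key = 24  [terminal]
9. n4.tag = false  [S.lab == false]
10. n9.val = false  [terminal]
11. n10.fin = 16  [terminal]
12. n11.key = -4  [terminal]
13. n8.wid = false  [h.key == f.fin]
14. n8.hot = 12  [12]
15. n8.tag = false  [f.fin == h.key]
16. n8.sig = -8  [(if g.val then f.fin else h.key) - 4]
17. n12.lab = false  [A.live and D.tag]
18. n13.fin = 16  [terminal]
19. n14.key = -5  [terminal]
20. n15.sig = "my"  [terminal]
21. n12.tag = true  [h.key > -6]
22. n3.cnt = false  [S₁.tag == false]
23. n0.tag = true  [S.lab or A.cnt]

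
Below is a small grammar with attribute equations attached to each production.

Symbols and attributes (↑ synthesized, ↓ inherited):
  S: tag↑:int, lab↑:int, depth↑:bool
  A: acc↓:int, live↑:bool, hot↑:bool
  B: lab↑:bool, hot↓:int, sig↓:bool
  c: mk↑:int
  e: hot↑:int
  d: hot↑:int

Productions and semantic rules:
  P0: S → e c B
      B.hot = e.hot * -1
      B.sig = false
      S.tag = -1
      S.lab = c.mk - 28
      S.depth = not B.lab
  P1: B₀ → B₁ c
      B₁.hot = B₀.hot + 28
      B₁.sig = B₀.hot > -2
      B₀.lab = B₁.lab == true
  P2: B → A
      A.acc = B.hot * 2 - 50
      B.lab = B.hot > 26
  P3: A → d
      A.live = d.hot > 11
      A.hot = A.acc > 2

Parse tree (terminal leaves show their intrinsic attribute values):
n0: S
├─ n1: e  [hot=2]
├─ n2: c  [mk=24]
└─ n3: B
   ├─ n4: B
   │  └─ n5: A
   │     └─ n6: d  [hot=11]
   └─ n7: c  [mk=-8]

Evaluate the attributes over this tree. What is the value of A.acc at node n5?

2

1. n1.hot = 2  [terminal]
2. n2.mk = 24  [terminal]
3. n3.hot = -2  [e.hot * -1]
4. n3.sig = false  [false]
5. n4.hot = 26  [B₀.hot + 28]
6. n4.sig = false  [B₀.hot > -2]
7. n5.acc = 2  [B.hot * 2 - 50]
8. n6.hot = 11  [terminal]
9. n5.live = false  [d.hot > 11]
10. n5.hot = false  [A.acc > 2]
11. n4.lab = false  [B.hot > 26]
12. n7.mk = -8  [terminal]
13. n3.lab = false  [B₁.lab == true]
14. n0.tag = -1  [-1]
15. n0.lab = -4  [c.mk - 28]
16. n0.depth = true  [not B.lab]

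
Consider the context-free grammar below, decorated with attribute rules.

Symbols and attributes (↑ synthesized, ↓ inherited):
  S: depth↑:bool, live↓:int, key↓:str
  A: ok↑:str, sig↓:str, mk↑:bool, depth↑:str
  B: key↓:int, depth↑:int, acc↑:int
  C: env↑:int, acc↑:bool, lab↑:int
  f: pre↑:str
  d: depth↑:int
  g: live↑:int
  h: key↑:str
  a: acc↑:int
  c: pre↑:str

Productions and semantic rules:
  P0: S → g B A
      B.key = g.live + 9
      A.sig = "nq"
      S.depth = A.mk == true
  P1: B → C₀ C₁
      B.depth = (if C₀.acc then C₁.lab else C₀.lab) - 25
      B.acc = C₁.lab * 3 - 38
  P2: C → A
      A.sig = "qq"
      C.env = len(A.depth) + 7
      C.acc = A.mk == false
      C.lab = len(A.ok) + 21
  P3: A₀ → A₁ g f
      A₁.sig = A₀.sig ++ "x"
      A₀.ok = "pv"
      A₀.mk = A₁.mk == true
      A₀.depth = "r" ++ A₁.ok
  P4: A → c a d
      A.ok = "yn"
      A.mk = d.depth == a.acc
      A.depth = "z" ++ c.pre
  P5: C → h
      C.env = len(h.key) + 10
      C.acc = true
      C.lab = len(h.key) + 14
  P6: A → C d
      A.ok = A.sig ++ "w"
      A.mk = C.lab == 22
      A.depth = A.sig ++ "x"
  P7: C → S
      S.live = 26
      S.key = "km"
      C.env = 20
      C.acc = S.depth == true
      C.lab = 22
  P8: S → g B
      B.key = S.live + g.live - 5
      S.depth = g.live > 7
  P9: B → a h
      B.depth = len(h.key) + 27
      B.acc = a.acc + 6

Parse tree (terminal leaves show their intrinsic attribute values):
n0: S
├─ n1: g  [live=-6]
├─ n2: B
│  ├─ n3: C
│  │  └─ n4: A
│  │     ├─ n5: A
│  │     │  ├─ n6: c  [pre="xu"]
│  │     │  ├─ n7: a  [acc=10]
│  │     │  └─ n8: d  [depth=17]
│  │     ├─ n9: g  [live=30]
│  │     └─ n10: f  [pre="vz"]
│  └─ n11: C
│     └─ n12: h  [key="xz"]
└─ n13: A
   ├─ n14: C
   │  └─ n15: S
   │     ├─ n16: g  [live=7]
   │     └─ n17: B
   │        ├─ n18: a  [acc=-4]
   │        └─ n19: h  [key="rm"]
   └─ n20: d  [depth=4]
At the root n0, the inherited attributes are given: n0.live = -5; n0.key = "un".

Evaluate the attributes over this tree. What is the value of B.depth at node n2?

-9

1. n0.live = -5  [given at root]
2. n0.key = "un"  [given at root]
3. n1.live = -6  [terminal]
4. n2.key = 3  [g.live + 9]
5. n4.sig = "qq"  ["qq"]
6. n5.sig = "qqx"  [A₀.sig ++ "x"]
7. n6.pre = "xu"  [terminal]
8. n7.acc = 10  [terminal]
9. n8.depth = 17  [terminal]
10. n5.ok = "yn"  ["yn"]
11. n5.mk = false  [d.depth == a.acc]
12. n5.depth = "zxu"  ["z" ++ c.pre]
13. n9.live = 30  [terminal]
14. n10.pre = "vz"  [terminal]
15. n4.ok = "pv"  ["pv"]
16. n4.mk = false  [A₁.mk == true]
17. n4.depth = "ryn"  ["r" ++ A₁.ok]
18. n3.env = 10  [len(A.depth) + 7]
19. n3.acc = true  [A.mk == false]
20. n3.lab = 23  [len(A.ok) + 21]
21. n12.key = "xz"  [terminal]
22. n11.env = 12  [len(h.key) + 10]
23. n11.acc = true  [true]
24. n11.lab = 16  [len(h.key) + 14]
25. n2.depth = -9  [(if C₀.acc then C₁.lab else C₀.lab) - 25]
26. n2.acc = 10  [C₁.lab * 3 - 38]
27. n13.sig = "nq"  ["nq"]
28. n15.live = 26  [26]
29. n15.key = "km"  ["km"]
30. n16.live = 7  [terminal]
31. n17.key = 28  [S.live + g.live - 5]
32. n18.acc = -4  [terminal]
33. n19.key = "rm"  [terminal]
34. n17.depth = 29  [len(h.key) + 27]
35. n17.acc = 2  [a.acc + 6]
36. n15.depth = false  [g.live > 7]
37. n14.env = 20  [20]
38. n14.acc = false  [S.depth == true]
39. n14.lab = 22  [22]
40. n20.depth = 4  [terminal]
41. n13.ok = "nqw"  [A.sig ++ "w"]
42. n13.mk = true  [C.lab == 22]
43. n13.depth = "nqx"  [A.sig ++ "x"]
44. n0.depth = true  [A.mk == true]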